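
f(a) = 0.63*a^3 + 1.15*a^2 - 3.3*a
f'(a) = 1.89*a^2 + 2.3*a - 3.3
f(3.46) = 28.45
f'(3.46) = 27.28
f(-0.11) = 0.38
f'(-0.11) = -3.53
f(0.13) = -0.41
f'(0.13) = -2.97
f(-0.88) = 3.37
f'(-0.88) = -3.86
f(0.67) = -1.51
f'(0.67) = -0.91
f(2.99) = 17.25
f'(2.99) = 20.47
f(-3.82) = -5.73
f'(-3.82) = 15.49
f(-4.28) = -14.20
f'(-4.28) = 21.48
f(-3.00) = 3.24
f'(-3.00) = 6.81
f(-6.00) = -74.88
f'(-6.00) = 50.94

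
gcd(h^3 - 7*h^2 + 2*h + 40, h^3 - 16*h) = h - 4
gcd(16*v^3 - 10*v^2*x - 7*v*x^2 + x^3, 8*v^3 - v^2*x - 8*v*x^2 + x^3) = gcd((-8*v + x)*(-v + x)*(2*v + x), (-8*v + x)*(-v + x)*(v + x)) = 8*v^2 - 9*v*x + x^2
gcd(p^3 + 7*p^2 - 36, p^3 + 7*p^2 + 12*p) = p + 3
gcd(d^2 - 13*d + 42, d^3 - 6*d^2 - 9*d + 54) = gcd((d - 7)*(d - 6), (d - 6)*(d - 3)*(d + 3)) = d - 6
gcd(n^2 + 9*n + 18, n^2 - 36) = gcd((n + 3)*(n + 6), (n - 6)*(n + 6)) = n + 6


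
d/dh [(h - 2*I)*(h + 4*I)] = 2*h + 2*I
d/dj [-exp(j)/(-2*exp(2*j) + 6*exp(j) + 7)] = (-2*exp(2*j) - 7)*exp(j)/(4*exp(4*j) - 24*exp(3*j) + 8*exp(2*j) + 84*exp(j) + 49)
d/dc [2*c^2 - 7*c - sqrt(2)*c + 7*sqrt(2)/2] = 4*c - 7 - sqrt(2)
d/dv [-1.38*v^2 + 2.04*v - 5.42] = 2.04 - 2.76*v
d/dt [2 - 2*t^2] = -4*t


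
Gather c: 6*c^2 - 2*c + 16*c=6*c^2 + 14*c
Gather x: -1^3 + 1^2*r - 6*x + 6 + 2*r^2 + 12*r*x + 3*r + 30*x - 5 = 2*r^2 + 4*r + x*(12*r + 24)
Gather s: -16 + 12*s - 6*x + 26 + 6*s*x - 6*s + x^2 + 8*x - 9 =s*(6*x + 6) + x^2 + 2*x + 1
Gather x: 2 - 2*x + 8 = 10 - 2*x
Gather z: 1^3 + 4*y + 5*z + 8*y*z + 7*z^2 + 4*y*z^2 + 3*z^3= 4*y + 3*z^3 + z^2*(4*y + 7) + z*(8*y + 5) + 1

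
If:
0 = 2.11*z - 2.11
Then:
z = 1.00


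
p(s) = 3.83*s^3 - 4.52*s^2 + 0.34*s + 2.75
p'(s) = 11.49*s^2 - 9.04*s + 0.34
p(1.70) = 9.08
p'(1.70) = 18.18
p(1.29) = 3.89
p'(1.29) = 7.80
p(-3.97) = -309.49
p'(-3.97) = 217.32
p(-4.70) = -496.34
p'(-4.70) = 296.64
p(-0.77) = -1.94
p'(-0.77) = 14.11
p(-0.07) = 2.70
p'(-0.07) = 1.03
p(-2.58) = -93.99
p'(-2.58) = 100.15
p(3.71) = 137.38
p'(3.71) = 124.95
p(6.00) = 669.35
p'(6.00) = 359.74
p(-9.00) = -3158.50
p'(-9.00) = 1012.39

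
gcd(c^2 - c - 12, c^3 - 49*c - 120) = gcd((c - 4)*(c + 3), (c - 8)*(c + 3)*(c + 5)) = c + 3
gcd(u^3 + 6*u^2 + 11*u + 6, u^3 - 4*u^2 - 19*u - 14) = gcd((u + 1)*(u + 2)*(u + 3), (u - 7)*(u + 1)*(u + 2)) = u^2 + 3*u + 2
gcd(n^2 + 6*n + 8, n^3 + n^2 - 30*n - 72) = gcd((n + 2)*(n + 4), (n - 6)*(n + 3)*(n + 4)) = n + 4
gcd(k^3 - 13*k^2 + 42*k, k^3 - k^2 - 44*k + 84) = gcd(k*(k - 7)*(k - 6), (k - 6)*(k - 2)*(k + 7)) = k - 6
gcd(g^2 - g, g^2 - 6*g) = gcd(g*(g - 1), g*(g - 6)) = g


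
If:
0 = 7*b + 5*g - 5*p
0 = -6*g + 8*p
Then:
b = -5*p/21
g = 4*p/3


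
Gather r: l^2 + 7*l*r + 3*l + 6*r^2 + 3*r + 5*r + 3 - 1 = l^2 + 3*l + 6*r^2 + r*(7*l + 8) + 2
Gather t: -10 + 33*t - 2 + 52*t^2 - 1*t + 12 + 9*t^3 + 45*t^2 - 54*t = 9*t^3 + 97*t^2 - 22*t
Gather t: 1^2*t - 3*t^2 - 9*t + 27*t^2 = 24*t^2 - 8*t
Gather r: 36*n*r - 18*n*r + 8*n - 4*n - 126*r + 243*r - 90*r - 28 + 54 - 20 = 4*n + r*(18*n + 27) + 6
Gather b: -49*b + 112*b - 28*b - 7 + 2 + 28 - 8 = 35*b + 15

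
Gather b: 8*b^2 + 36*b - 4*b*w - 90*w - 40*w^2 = 8*b^2 + b*(36 - 4*w) - 40*w^2 - 90*w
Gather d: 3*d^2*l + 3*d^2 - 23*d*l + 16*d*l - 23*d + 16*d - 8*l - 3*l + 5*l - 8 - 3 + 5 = d^2*(3*l + 3) + d*(-7*l - 7) - 6*l - 6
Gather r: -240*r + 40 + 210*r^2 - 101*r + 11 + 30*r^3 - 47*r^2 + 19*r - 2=30*r^3 + 163*r^2 - 322*r + 49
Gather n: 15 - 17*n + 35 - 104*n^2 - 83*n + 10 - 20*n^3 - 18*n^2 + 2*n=-20*n^3 - 122*n^2 - 98*n + 60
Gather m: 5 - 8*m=5 - 8*m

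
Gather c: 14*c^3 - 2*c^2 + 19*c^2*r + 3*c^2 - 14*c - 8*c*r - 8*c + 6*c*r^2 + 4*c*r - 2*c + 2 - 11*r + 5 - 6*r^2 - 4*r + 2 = 14*c^3 + c^2*(19*r + 1) + c*(6*r^2 - 4*r - 24) - 6*r^2 - 15*r + 9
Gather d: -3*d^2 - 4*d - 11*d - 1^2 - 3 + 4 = -3*d^2 - 15*d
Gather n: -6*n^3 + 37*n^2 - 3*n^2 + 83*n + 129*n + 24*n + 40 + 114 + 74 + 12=-6*n^3 + 34*n^2 + 236*n + 240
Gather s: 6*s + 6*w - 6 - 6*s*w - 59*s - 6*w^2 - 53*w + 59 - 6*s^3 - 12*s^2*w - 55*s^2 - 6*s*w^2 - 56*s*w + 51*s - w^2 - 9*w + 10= -6*s^3 + s^2*(-12*w - 55) + s*(-6*w^2 - 62*w - 2) - 7*w^2 - 56*w + 63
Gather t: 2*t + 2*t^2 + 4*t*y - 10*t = 2*t^2 + t*(4*y - 8)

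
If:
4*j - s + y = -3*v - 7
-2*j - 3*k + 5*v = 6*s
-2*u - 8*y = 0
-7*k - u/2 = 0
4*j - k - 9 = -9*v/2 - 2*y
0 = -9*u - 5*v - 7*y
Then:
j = -66798/13795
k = 804/2759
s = 88261/13795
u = -11256/2759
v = 81606/13795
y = 2814/2759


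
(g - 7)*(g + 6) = g^2 - g - 42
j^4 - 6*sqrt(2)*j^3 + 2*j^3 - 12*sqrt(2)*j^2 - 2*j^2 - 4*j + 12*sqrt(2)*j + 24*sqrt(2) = (j + 2)*(j - 6*sqrt(2))*(j - sqrt(2))*(j + sqrt(2))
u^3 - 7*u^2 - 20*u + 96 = (u - 8)*(u - 3)*(u + 4)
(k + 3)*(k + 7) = k^2 + 10*k + 21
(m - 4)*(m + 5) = m^2 + m - 20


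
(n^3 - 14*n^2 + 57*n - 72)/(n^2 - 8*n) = n - 6 + 9/n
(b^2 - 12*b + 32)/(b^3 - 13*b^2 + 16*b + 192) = (b - 4)/(b^2 - 5*b - 24)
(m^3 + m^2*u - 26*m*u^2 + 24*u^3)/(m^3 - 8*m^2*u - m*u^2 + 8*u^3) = (-m^2 - 2*m*u + 24*u^2)/(-m^2 + 7*m*u + 8*u^2)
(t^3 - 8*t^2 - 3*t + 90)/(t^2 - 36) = (t^2 - 2*t - 15)/(t + 6)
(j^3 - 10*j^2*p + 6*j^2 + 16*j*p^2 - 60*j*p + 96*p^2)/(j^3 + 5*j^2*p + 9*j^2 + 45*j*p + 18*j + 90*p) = (j^2 - 10*j*p + 16*p^2)/(j^2 + 5*j*p + 3*j + 15*p)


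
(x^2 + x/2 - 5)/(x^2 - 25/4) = 2*(x - 2)/(2*x - 5)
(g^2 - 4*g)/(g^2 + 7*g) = (g - 4)/(g + 7)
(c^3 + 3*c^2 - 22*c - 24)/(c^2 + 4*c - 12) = (c^2 - 3*c - 4)/(c - 2)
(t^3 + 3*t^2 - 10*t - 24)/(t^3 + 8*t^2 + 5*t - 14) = (t^2 + t - 12)/(t^2 + 6*t - 7)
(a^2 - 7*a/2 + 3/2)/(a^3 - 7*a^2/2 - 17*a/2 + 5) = (a - 3)/(a^2 - 3*a - 10)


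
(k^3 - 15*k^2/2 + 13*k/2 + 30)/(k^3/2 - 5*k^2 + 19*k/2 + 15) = (2*k^2 - 5*k - 12)/(k^2 - 5*k - 6)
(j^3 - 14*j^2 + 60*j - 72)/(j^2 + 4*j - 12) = (j^2 - 12*j + 36)/(j + 6)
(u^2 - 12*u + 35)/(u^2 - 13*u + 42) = (u - 5)/(u - 6)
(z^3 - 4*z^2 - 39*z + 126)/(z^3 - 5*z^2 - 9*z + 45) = (z^2 - z - 42)/(z^2 - 2*z - 15)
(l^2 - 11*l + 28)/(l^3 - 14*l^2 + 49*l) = (l - 4)/(l*(l - 7))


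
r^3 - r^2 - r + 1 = (r - 1)^2*(r + 1)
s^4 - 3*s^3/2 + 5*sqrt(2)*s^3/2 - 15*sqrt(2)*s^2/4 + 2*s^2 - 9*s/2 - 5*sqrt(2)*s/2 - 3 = (s - 2)*(s + 1/2)*(s + sqrt(2))*(s + 3*sqrt(2)/2)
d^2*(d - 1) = d^3 - d^2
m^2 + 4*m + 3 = (m + 1)*(m + 3)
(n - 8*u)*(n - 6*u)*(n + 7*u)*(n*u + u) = n^4*u - 7*n^3*u^2 + n^3*u - 50*n^2*u^3 - 7*n^2*u^2 + 336*n*u^4 - 50*n*u^3 + 336*u^4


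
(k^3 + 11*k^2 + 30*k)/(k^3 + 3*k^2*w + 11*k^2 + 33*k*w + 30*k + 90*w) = k/(k + 3*w)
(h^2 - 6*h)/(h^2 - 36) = h/(h + 6)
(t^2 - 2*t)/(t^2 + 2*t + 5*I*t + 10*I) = t*(t - 2)/(t^2 + t*(2 + 5*I) + 10*I)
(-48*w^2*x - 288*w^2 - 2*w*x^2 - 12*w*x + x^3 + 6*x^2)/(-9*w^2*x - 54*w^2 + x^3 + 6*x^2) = (-48*w^2 - 2*w*x + x^2)/(-9*w^2 + x^2)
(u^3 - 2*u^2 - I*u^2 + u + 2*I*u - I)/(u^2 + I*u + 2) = (u^2 - 2*u + 1)/(u + 2*I)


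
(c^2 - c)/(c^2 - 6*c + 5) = c/(c - 5)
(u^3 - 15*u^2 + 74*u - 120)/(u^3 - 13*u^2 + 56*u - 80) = (u - 6)/(u - 4)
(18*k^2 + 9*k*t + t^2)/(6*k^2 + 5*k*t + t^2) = (6*k + t)/(2*k + t)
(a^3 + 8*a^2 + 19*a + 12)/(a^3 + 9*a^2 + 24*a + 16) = (a + 3)/(a + 4)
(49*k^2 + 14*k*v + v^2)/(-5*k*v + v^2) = (49*k^2 + 14*k*v + v^2)/(v*(-5*k + v))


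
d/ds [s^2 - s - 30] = 2*s - 1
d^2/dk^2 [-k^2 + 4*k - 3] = -2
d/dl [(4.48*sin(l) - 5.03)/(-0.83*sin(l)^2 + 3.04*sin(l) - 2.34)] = (3.7184*sin(l)^2 - 8.3498*sin(l) + 4.808)*cos(l)/(0.6889*sin(l)^4 - 5.0464*sin(l)^3 + 13.126*sin(l)^2 - 14.2272*sin(l) + 5.4756)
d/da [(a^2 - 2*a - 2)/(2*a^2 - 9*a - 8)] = (-5*a^2 - 8*a - 2)/(4*a^4 - 36*a^3 + 49*a^2 + 144*a + 64)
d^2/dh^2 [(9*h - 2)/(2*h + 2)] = -11/(h + 1)^3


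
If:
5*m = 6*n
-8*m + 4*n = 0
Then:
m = 0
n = 0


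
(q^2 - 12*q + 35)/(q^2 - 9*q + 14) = (q - 5)/(q - 2)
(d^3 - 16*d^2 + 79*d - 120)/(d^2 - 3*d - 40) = (d^2 - 8*d + 15)/(d + 5)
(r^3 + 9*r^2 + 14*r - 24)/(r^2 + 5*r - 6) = r + 4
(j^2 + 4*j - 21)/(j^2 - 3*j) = (j + 7)/j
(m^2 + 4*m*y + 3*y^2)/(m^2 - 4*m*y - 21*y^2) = (-m - y)/(-m + 7*y)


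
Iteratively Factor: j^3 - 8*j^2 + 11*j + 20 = (j + 1)*(j^2 - 9*j + 20) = (j - 5)*(j + 1)*(j - 4)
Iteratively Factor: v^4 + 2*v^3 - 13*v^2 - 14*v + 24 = (v - 1)*(v^3 + 3*v^2 - 10*v - 24) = (v - 1)*(v + 2)*(v^2 + v - 12) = (v - 1)*(v + 2)*(v + 4)*(v - 3)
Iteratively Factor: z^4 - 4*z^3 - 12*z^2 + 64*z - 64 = (z - 4)*(z^3 - 12*z + 16) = (z - 4)*(z - 2)*(z^2 + 2*z - 8) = (z - 4)*(z - 2)*(z + 4)*(z - 2)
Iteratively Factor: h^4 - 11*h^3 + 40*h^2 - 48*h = (h)*(h^3 - 11*h^2 + 40*h - 48) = h*(h - 3)*(h^2 - 8*h + 16) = h*(h - 4)*(h - 3)*(h - 4)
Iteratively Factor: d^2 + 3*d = (d)*(d + 3)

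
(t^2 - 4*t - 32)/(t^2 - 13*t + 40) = (t + 4)/(t - 5)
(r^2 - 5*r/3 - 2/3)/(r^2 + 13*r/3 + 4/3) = (r - 2)/(r + 4)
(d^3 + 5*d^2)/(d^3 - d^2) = (d + 5)/(d - 1)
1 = 1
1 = 1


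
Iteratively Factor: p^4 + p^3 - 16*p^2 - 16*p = (p + 4)*(p^3 - 3*p^2 - 4*p) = (p - 4)*(p + 4)*(p^2 + p) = (p - 4)*(p + 1)*(p + 4)*(p)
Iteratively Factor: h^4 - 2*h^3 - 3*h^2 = (h)*(h^3 - 2*h^2 - 3*h) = h*(h - 3)*(h^2 + h) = h*(h - 3)*(h + 1)*(h)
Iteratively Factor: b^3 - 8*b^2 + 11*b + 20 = (b - 5)*(b^2 - 3*b - 4) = (b - 5)*(b + 1)*(b - 4)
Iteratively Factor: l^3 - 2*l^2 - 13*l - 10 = (l + 1)*(l^2 - 3*l - 10) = (l + 1)*(l + 2)*(l - 5)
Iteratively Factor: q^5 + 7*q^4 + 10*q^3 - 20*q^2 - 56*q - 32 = (q + 2)*(q^4 + 5*q^3 - 20*q - 16) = (q + 1)*(q + 2)*(q^3 + 4*q^2 - 4*q - 16) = (q - 2)*(q + 1)*(q + 2)*(q^2 + 6*q + 8) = (q - 2)*(q + 1)*(q + 2)^2*(q + 4)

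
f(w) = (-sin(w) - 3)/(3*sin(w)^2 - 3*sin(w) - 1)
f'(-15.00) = 2.84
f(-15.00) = -1.06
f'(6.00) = -2339.56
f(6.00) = -37.54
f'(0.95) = 2.37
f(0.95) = 2.62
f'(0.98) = 2.48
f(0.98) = 2.69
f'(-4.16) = -2.62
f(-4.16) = 2.79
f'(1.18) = 2.92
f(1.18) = 3.25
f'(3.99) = 1.52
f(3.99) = -0.77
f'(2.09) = -2.72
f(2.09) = 2.88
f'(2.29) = -1.96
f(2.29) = 2.41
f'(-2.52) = 4.56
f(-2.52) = -1.37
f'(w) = (-6*sin(w)*cos(w) + 3*cos(w))*(-sin(w) - 3)/(3*sin(w)^2 - 3*sin(w) - 1)^2 - cos(w)/(3*sin(w)^2 - 3*sin(w) - 1)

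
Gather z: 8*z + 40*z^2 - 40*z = 40*z^2 - 32*z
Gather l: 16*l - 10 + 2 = 16*l - 8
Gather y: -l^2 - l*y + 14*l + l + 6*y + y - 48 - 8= -l^2 + 15*l + y*(7 - l) - 56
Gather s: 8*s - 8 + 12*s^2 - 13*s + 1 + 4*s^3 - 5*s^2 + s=4*s^3 + 7*s^2 - 4*s - 7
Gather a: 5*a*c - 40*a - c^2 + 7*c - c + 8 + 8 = a*(5*c - 40) - c^2 + 6*c + 16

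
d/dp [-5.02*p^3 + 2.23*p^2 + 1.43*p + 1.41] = -15.06*p^2 + 4.46*p + 1.43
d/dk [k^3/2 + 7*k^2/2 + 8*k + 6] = 3*k^2/2 + 7*k + 8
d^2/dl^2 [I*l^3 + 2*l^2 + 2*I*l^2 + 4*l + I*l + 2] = 6*I*l + 4 + 4*I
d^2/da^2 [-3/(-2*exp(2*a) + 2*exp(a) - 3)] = 6*((1 - 4*exp(a))*(2*exp(2*a) - 2*exp(a) + 3) + 4*(2*exp(a) - 1)^2*exp(a))*exp(a)/(2*exp(2*a) - 2*exp(a) + 3)^3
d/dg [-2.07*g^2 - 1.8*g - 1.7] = -4.14*g - 1.8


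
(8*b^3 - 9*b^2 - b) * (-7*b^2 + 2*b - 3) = -56*b^5 + 79*b^4 - 35*b^3 + 25*b^2 + 3*b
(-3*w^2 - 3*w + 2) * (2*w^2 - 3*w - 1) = -6*w^4 + 3*w^3 + 16*w^2 - 3*w - 2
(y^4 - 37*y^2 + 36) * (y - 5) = y^5 - 5*y^4 - 37*y^3 + 185*y^2 + 36*y - 180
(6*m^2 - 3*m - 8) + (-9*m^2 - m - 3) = -3*m^2 - 4*m - 11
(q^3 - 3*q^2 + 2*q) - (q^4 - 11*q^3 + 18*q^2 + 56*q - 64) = -q^4 + 12*q^3 - 21*q^2 - 54*q + 64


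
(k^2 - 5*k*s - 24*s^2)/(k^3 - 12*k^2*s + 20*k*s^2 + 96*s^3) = (-k - 3*s)/(-k^2 + 4*k*s + 12*s^2)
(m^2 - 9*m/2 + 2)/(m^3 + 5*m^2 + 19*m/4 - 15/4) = 2*(m - 4)/(2*m^2 + 11*m + 15)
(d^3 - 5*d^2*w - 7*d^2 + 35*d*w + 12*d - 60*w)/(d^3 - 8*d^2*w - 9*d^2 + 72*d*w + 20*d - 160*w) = (-d^2 + 5*d*w + 3*d - 15*w)/(-d^2 + 8*d*w + 5*d - 40*w)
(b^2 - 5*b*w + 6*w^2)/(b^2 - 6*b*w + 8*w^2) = (-b + 3*w)/(-b + 4*w)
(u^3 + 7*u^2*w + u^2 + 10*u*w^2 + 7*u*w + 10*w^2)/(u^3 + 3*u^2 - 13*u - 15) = (u^2 + 7*u*w + 10*w^2)/(u^2 + 2*u - 15)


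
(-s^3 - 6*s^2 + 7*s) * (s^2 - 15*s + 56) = -s^5 + 9*s^4 + 41*s^3 - 441*s^2 + 392*s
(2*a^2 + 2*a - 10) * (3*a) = 6*a^3 + 6*a^2 - 30*a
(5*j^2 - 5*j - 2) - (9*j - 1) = 5*j^2 - 14*j - 1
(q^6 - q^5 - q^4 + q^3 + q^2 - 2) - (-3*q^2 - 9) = q^6 - q^5 - q^4 + q^3 + 4*q^2 + 7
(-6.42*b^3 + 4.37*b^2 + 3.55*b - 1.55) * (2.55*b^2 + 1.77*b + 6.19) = -16.371*b^5 - 0.219900000000001*b^4 - 22.9524*b^3 + 29.3813*b^2 + 19.231*b - 9.5945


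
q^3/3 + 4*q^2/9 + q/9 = q*(q/3 + 1/3)*(q + 1/3)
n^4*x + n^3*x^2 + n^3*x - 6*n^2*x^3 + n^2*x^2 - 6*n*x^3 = n*(n - 2*x)*(n + 3*x)*(n*x + x)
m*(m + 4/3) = m^2 + 4*m/3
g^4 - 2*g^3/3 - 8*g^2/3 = g^2*(g - 2)*(g + 4/3)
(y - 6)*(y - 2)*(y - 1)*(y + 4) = y^4 - 5*y^3 - 16*y^2 + 68*y - 48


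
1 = 1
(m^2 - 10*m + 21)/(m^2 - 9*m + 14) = (m - 3)/(m - 2)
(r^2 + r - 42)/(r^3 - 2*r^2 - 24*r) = (r + 7)/(r*(r + 4))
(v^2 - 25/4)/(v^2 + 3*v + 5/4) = (2*v - 5)/(2*v + 1)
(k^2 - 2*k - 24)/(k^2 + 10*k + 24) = (k - 6)/(k + 6)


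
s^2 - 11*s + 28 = (s - 7)*(s - 4)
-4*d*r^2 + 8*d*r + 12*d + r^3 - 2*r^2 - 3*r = (-4*d + r)*(r - 3)*(r + 1)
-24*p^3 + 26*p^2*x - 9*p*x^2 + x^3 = (-4*p + x)*(-3*p + x)*(-2*p + x)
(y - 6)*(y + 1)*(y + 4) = y^3 - y^2 - 26*y - 24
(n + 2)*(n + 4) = n^2 + 6*n + 8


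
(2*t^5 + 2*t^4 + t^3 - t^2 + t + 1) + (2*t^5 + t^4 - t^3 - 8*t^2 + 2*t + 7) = 4*t^5 + 3*t^4 - 9*t^2 + 3*t + 8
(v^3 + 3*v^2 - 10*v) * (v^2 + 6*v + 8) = v^5 + 9*v^4 + 16*v^3 - 36*v^2 - 80*v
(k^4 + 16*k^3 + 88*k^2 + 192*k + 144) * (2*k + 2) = 2*k^5 + 34*k^4 + 208*k^3 + 560*k^2 + 672*k + 288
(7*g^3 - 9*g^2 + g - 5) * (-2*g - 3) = -14*g^4 - 3*g^3 + 25*g^2 + 7*g + 15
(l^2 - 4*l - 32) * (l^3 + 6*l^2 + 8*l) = l^5 + 2*l^4 - 48*l^3 - 224*l^2 - 256*l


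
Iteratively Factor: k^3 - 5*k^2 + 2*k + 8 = (k + 1)*(k^2 - 6*k + 8) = (k - 4)*(k + 1)*(k - 2)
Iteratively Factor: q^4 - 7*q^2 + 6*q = (q)*(q^3 - 7*q + 6) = q*(q - 2)*(q^2 + 2*q - 3) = q*(q - 2)*(q + 3)*(q - 1)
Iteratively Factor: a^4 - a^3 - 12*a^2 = (a - 4)*(a^3 + 3*a^2) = a*(a - 4)*(a^2 + 3*a) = a^2*(a - 4)*(a + 3)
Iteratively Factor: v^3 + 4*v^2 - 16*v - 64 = (v + 4)*(v^2 - 16) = (v + 4)^2*(v - 4)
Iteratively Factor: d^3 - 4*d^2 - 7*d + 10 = (d + 2)*(d^2 - 6*d + 5) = (d - 5)*(d + 2)*(d - 1)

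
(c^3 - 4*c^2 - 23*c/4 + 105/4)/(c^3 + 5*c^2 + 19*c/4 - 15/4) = (2*c^2 - 13*c + 21)/(2*c^2 + 5*c - 3)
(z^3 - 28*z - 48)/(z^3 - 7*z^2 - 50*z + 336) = (z^2 + 6*z + 8)/(z^2 - z - 56)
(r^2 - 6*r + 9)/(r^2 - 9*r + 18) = (r - 3)/(r - 6)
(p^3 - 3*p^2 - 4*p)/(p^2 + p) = p - 4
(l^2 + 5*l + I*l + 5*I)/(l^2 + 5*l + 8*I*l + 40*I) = (l + I)/(l + 8*I)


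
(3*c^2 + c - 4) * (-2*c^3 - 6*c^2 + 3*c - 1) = -6*c^5 - 20*c^4 + 11*c^3 + 24*c^2 - 13*c + 4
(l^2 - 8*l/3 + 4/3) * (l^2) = l^4 - 8*l^3/3 + 4*l^2/3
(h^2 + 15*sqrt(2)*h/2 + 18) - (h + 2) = h^2 - h + 15*sqrt(2)*h/2 + 16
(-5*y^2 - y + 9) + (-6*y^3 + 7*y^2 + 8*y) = -6*y^3 + 2*y^2 + 7*y + 9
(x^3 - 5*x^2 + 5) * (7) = 7*x^3 - 35*x^2 + 35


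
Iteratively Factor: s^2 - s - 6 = (s - 3)*(s + 2)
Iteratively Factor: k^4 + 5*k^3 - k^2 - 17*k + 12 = (k + 3)*(k^3 + 2*k^2 - 7*k + 4) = (k - 1)*(k + 3)*(k^2 + 3*k - 4) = (k - 1)^2*(k + 3)*(k + 4)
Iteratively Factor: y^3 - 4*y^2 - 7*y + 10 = (y - 1)*(y^2 - 3*y - 10) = (y - 5)*(y - 1)*(y + 2)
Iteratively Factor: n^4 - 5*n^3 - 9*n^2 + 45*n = (n - 3)*(n^3 - 2*n^2 - 15*n) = (n - 5)*(n - 3)*(n^2 + 3*n) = n*(n - 5)*(n - 3)*(n + 3)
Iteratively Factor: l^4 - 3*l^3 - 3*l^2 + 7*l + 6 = (l - 2)*(l^3 - l^2 - 5*l - 3) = (l - 3)*(l - 2)*(l^2 + 2*l + 1) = (l - 3)*(l - 2)*(l + 1)*(l + 1)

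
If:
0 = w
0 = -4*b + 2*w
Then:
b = 0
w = 0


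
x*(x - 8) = x^2 - 8*x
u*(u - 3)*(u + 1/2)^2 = u^4 - 2*u^3 - 11*u^2/4 - 3*u/4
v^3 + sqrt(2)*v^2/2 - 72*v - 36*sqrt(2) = (v - 6*sqrt(2))*(v + sqrt(2)/2)*(v + 6*sqrt(2))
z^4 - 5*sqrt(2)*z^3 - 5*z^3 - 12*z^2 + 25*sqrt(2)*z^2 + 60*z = z*(z - 5)*(z - 6*sqrt(2))*(z + sqrt(2))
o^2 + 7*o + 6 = (o + 1)*(o + 6)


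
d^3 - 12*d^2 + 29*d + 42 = (d - 7)*(d - 6)*(d + 1)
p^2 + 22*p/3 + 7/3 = (p + 1/3)*(p + 7)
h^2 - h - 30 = (h - 6)*(h + 5)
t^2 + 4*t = t*(t + 4)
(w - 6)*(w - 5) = w^2 - 11*w + 30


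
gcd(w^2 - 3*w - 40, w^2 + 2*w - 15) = w + 5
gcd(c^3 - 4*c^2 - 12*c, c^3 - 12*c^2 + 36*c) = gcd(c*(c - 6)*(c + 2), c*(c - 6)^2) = c^2 - 6*c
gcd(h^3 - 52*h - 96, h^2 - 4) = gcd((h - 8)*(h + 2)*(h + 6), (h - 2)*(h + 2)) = h + 2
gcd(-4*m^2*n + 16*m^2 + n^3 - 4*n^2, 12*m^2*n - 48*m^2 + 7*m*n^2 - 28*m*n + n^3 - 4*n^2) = n - 4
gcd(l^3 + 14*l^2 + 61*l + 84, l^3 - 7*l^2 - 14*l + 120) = l + 4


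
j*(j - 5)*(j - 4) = j^3 - 9*j^2 + 20*j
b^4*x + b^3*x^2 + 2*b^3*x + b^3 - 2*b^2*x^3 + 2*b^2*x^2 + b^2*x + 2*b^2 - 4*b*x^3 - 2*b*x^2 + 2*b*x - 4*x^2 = (b + 2)*(b - x)*(b + 2*x)*(b*x + 1)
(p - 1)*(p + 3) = p^2 + 2*p - 3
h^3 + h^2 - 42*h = h*(h - 6)*(h + 7)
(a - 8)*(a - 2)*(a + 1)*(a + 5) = a^4 - 4*a^3 - 39*a^2 + 46*a + 80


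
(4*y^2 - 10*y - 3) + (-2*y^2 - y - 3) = 2*y^2 - 11*y - 6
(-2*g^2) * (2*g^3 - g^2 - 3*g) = -4*g^5 + 2*g^4 + 6*g^3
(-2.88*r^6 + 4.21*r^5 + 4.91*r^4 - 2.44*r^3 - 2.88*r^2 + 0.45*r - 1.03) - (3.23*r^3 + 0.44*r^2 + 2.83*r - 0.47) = -2.88*r^6 + 4.21*r^5 + 4.91*r^4 - 5.67*r^3 - 3.32*r^2 - 2.38*r - 0.56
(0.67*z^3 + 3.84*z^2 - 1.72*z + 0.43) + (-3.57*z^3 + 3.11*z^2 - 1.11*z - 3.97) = -2.9*z^3 + 6.95*z^2 - 2.83*z - 3.54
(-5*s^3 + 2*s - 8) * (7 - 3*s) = 15*s^4 - 35*s^3 - 6*s^2 + 38*s - 56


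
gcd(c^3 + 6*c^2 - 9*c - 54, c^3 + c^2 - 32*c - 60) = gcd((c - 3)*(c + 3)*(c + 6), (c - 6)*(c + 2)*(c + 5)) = 1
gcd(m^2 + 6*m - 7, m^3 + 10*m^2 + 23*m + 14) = m + 7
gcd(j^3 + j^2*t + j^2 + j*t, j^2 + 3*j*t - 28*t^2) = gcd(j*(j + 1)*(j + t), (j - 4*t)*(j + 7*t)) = 1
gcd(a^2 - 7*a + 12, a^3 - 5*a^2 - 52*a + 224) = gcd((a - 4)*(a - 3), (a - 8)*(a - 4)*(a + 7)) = a - 4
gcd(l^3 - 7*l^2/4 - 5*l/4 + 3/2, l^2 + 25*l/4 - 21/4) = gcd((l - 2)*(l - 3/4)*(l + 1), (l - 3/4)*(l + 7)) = l - 3/4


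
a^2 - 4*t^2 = (a - 2*t)*(a + 2*t)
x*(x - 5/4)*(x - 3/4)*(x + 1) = x^4 - x^3 - 17*x^2/16 + 15*x/16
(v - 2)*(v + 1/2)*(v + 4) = v^3 + 5*v^2/2 - 7*v - 4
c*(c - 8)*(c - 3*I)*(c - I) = c^4 - 8*c^3 - 4*I*c^3 - 3*c^2 + 32*I*c^2 + 24*c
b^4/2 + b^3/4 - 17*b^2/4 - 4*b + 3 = (b/2 + 1)*(b - 3)*(b - 1/2)*(b + 2)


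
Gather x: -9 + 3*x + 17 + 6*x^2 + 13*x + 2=6*x^2 + 16*x + 10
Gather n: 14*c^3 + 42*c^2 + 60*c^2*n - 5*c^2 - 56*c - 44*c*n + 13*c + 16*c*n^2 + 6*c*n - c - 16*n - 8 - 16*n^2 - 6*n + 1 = 14*c^3 + 37*c^2 - 44*c + n^2*(16*c - 16) + n*(60*c^2 - 38*c - 22) - 7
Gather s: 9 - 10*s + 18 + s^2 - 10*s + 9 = s^2 - 20*s + 36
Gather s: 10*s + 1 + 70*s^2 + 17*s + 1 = 70*s^2 + 27*s + 2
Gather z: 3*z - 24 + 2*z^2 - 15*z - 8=2*z^2 - 12*z - 32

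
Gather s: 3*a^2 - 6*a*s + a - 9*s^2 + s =3*a^2 + a - 9*s^2 + s*(1 - 6*a)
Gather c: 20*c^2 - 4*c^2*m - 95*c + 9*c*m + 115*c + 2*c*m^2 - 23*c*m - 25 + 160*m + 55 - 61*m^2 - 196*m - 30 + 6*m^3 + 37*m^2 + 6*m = c^2*(20 - 4*m) + c*(2*m^2 - 14*m + 20) + 6*m^3 - 24*m^2 - 30*m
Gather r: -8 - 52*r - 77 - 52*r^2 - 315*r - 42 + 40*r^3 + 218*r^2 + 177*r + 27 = 40*r^3 + 166*r^2 - 190*r - 100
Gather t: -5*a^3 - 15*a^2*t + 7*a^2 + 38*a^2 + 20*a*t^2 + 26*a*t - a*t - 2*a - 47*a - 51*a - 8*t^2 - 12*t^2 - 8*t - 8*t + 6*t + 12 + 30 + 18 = -5*a^3 + 45*a^2 - 100*a + t^2*(20*a - 20) + t*(-15*a^2 + 25*a - 10) + 60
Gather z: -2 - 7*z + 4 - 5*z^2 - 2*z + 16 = -5*z^2 - 9*z + 18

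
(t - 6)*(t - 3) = t^2 - 9*t + 18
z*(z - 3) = z^2 - 3*z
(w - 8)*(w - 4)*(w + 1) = w^3 - 11*w^2 + 20*w + 32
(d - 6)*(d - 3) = d^2 - 9*d + 18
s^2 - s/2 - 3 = (s - 2)*(s + 3/2)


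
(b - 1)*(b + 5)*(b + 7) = b^3 + 11*b^2 + 23*b - 35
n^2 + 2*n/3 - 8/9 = (n - 2/3)*(n + 4/3)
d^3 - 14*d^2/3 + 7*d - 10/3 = (d - 2)*(d - 5/3)*(d - 1)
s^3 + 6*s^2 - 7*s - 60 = (s - 3)*(s + 4)*(s + 5)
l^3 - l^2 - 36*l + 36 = (l - 6)*(l - 1)*(l + 6)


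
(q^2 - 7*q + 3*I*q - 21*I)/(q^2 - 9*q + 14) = (q + 3*I)/(q - 2)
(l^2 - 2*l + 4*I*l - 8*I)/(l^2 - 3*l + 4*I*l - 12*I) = (l - 2)/(l - 3)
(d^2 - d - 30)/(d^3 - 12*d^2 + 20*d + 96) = (d + 5)/(d^2 - 6*d - 16)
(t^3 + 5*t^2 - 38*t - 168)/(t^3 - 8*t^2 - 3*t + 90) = (t^2 + 11*t + 28)/(t^2 - 2*t - 15)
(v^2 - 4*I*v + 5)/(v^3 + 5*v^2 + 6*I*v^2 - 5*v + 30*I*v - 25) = (v - 5*I)/(v^2 + 5*v*(1 + I) + 25*I)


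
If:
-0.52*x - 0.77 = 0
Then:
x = -1.48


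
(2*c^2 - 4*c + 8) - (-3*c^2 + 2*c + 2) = 5*c^2 - 6*c + 6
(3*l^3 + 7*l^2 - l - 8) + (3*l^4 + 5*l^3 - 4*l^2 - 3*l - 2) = 3*l^4 + 8*l^3 + 3*l^2 - 4*l - 10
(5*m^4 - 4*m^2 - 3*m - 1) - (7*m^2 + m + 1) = 5*m^4 - 11*m^2 - 4*m - 2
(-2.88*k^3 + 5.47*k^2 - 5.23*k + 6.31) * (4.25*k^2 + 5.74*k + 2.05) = -12.24*k^5 + 6.7163*k^4 + 3.2663*k^3 + 8.0108*k^2 + 25.4979*k + 12.9355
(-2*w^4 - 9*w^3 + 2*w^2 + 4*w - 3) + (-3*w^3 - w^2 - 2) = -2*w^4 - 12*w^3 + w^2 + 4*w - 5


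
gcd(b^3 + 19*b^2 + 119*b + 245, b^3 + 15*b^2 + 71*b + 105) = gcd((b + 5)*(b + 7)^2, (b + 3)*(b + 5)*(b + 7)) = b^2 + 12*b + 35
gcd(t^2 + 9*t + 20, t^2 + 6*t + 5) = t + 5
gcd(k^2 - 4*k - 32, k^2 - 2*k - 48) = k - 8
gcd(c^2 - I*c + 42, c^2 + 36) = c + 6*I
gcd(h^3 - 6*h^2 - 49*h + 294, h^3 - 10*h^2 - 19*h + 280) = h - 7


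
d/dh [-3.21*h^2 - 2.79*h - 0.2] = -6.42*h - 2.79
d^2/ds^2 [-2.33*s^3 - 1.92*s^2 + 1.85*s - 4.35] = -13.98*s - 3.84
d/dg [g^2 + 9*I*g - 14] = 2*g + 9*I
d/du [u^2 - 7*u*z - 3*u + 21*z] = 2*u - 7*z - 3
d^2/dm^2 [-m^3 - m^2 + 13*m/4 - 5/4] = -6*m - 2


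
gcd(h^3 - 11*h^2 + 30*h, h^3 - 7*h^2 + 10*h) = h^2 - 5*h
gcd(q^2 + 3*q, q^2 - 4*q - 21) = q + 3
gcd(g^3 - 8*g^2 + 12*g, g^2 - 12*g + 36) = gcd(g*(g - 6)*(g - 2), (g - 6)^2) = g - 6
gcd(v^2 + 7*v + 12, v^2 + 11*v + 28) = v + 4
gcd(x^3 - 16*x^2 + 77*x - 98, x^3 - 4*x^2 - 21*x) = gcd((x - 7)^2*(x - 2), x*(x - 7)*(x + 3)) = x - 7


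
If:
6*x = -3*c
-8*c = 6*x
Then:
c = 0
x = 0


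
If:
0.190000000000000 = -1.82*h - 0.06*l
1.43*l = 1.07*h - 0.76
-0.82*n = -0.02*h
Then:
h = -0.08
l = -0.59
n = -0.00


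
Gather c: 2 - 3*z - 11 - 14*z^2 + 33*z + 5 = -14*z^2 + 30*z - 4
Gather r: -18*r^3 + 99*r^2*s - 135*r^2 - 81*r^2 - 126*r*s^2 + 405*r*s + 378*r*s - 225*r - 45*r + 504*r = -18*r^3 + r^2*(99*s - 216) + r*(-126*s^2 + 783*s + 234)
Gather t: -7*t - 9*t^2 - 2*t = -9*t^2 - 9*t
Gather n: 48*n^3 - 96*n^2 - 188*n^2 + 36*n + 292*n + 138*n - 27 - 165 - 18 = 48*n^3 - 284*n^2 + 466*n - 210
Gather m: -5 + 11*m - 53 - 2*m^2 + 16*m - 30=-2*m^2 + 27*m - 88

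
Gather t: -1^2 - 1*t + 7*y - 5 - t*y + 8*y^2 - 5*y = t*(-y - 1) + 8*y^2 + 2*y - 6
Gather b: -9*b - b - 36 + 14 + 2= -10*b - 20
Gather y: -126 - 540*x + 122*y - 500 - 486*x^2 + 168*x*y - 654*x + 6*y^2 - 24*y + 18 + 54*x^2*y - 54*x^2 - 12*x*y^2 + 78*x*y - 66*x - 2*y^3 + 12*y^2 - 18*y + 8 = -540*x^2 - 1260*x - 2*y^3 + y^2*(18 - 12*x) + y*(54*x^2 + 246*x + 80) - 600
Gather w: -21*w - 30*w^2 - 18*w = -30*w^2 - 39*w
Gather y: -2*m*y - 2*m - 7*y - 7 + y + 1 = -2*m + y*(-2*m - 6) - 6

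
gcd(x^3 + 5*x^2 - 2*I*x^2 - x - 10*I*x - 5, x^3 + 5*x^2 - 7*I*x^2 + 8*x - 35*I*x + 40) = x + 5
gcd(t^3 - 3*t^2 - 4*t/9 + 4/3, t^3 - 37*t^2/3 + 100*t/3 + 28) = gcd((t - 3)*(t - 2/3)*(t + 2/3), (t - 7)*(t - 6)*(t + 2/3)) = t + 2/3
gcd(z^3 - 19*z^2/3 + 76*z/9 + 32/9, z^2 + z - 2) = 1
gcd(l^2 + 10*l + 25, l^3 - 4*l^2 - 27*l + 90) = l + 5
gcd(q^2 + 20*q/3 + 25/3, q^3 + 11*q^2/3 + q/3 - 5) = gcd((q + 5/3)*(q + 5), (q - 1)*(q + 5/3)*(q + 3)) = q + 5/3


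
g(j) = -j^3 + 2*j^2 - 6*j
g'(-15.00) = -741.00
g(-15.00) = 3915.00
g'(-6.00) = -138.00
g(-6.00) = 324.00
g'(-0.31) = -7.53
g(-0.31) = 2.08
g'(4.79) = -55.67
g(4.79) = -92.75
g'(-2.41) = -33.06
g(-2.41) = 40.07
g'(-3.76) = -63.45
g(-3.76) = 103.99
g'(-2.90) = -42.83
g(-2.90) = 58.61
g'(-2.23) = -29.84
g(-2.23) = 34.42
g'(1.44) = -6.46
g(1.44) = -7.48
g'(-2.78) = -40.31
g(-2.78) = 53.62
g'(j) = -3*j^2 + 4*j - 6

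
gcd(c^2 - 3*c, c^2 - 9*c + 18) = c - 3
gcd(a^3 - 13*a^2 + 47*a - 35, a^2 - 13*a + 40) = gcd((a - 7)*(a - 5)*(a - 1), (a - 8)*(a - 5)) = a - 5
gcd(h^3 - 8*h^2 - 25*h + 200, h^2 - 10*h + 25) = h - 5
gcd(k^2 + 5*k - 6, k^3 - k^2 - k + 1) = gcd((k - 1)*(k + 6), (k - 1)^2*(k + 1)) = k - 1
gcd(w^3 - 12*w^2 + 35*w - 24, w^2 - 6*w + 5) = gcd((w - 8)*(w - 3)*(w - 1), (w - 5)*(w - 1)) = w - 1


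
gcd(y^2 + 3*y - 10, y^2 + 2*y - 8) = y - 2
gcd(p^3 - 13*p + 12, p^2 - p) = p - 1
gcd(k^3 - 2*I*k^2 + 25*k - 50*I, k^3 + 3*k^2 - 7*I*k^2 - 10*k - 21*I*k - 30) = k^2 - 7*I*k - 10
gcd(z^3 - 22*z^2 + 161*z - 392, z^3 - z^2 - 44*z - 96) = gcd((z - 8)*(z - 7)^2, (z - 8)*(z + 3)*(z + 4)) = z - 8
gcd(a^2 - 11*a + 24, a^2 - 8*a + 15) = a - 3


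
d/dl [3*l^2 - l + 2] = 6*l - 1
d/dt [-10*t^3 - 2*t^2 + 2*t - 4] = -30*t^2 - 4*t + 2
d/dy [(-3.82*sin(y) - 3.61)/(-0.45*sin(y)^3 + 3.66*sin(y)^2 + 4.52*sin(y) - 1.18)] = (-3.438*sin(y)^3 + 9.1077*sin(y)^2 + 26.4252*sin(y) + 20.8248)*cos(y)/(0.2025*sin(y)^6 - 3.294*sin(y)^5 + 9.3276*sin(y)^4 + 34.1484*sin(y)^3 + 11.7928*sin(y)^2 - 10.6672*sin(y) + 1.3924)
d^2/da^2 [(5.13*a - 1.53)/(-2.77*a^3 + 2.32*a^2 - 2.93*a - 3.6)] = (-236.171862*a^5 + 338.679036*a^4 - 129.27051*a^3 + 737.79255*a^2 - 411.019488*a + 160.049394)/(21.253933*a^9 - 53.403384*a^8 + 112.172535*a^7 - 42.59596*a^6 - 20.158425*a^5 + 173.686776*a^4 - 13.976803*a^3 + 2.51532000000002*a^2 + 113.9184*a + 46.656)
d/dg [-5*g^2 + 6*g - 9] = 6 - 10*g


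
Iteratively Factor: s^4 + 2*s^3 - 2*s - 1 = (s + 1)*(s^3 + s^2 - s - 1) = (s + 1)^2*(s^2 - 1) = (s - 1)*(s + 1)^2*(s + 1)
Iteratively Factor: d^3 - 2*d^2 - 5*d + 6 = (d - 1)*(d^2 - d - 6) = (d - 3)*(d - 1)*(d + 2)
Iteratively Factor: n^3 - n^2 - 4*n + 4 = (n - 2)*(n^2 + n - 2) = (n - 2)*(n - 1)*(n + 2)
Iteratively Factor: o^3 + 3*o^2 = (o)*(o^2 + 3*o) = o^2*(o + 3)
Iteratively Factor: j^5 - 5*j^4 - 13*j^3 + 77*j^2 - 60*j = (j - 3)*(j^4 - 2*j^3 - 19*j^2 + 20*j) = (j - 3)*(j + 4)*(j^3 - 6*j^2 + 5*j) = (j - 5)*(j - 3)*(j + 4)*(j^2 - j) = j*(j - 5)*(j - 3)*(j + 4)*(j - 1)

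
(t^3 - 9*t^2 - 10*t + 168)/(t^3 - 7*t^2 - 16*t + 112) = (t - 6)/(t - 4)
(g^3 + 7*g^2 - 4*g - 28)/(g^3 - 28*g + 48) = (g^2 + 9*g + 14)/(g^2 + 2*g - 24)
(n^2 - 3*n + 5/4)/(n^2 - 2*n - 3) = (-n^2 + 3*n - 5/4)/(-n^2 + 2*n + 3)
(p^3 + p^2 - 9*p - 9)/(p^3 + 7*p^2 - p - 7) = (p^2 - 9)/(p^2 + 6*p - 7)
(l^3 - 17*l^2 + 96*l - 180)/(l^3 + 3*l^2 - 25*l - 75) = (l^2 - 12*l + 36)/(l^2 + 8*l + 15)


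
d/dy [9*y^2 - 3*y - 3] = 18*y - 3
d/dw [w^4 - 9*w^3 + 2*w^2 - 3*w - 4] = 4*w^3 - 27*w^2 + 4*w - 3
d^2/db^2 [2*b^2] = 4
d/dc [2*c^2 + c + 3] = 4*c + 1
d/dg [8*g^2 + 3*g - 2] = 16*g + 3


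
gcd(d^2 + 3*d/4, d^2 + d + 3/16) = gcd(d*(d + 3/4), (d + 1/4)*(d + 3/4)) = d + 3/4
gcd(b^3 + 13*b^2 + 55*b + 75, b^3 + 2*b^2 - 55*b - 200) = b^2 + 10*b + 25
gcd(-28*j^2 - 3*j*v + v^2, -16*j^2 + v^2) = 4*j + v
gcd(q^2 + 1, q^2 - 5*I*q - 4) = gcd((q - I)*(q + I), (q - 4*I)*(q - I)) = q - I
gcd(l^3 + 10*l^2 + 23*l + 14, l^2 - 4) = l + 2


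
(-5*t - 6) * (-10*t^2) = 50*t^3 + 60*t^2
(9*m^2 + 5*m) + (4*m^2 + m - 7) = 13*m^2 + 6*m - 7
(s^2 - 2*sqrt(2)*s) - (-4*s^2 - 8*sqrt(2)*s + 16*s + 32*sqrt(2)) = 5*s^2 - 16*s + 6*sqrt(2)*s - 32*sqrt(2)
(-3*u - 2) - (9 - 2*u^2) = 2*u^2 - 3*u - 11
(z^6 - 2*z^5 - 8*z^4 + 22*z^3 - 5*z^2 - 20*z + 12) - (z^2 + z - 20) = z^6 - 2*z^5 - 8*z^4 + 22*z^3 - 6*z^2 - 21*z + 32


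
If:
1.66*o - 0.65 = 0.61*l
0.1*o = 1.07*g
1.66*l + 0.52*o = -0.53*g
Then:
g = 0.03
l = -0.12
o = 0.35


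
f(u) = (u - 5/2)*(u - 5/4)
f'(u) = 2*u - 15/4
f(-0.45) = 5.02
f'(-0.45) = -4.65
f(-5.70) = 56.99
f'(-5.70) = -15.15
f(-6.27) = 65.95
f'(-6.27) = -16.29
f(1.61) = -0.32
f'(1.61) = -0.53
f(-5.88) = 59.75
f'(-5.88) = -15.51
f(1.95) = -0.38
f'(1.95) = 0.15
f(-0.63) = 5.88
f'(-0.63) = -5.01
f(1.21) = 0.05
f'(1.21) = -1.33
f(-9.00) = 117.88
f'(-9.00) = -21.75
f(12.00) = 102.12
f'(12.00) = 20.25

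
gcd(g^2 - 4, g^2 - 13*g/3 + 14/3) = g - 2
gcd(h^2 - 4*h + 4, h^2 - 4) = h - 2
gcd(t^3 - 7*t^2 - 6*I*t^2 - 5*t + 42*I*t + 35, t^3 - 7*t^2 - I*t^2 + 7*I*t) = t^2 + t*(-7 - I) + 7*I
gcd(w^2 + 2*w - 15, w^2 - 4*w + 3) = w - 3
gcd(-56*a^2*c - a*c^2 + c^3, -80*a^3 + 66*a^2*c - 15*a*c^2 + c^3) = 8*a - c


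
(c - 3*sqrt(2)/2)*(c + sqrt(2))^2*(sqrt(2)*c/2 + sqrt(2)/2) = sqrt(2)*c^4/2 + c^3/2 + sqrt(2)*c^3/2 - 2*sqrt(2)*c^2 + c^2/2 - 3*c - 2*sqrt(2)*c - 3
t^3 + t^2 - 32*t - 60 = (t - 6)*(t + 2)*(t + 5)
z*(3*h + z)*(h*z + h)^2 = 3*h^3*z^3 + 6*h^3*z^2 + 3*h^3*z + h^2*z^4 + 2*h^2*z^3 + h^2*z^2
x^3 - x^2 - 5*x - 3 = (x - 3)*(x + 1)^2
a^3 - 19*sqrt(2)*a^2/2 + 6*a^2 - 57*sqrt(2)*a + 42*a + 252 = (a + 6)*(a - 6*sqrt(2))*(a - 7*sqrt(2)/2)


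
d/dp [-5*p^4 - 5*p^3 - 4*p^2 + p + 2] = -20*p^3 - 15*p^2 - 8*p + 1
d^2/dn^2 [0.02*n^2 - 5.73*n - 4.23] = 0.0400000000000000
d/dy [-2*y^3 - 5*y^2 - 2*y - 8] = -6*y^2 - 10*y - 2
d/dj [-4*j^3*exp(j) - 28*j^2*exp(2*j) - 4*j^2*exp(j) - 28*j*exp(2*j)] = 4*(-j^3 - 14*j^2*exp(j) - 4*j^2 - 28*j*exp(j) - 2*j - 7*exp(j))*exp(j)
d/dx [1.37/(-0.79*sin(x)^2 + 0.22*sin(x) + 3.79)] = (2.1646*sin(x) - 0.3014)*cos(x)/(-0.79*sin(x)^2 + 0.22*sin(x) + 3.79)^2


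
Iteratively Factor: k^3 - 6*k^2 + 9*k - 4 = (k - 4)*(k^2 - 2*k + 1) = (k - 4)*(k - 1)*(k - 1)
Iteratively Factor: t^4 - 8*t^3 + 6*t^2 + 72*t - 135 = (t - 5)*(t^3 - 3*t^2 - 9*t + 27) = (t - 5)*(t - 3)*(t^2 - 9) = (t - 5)*(t - 3)*(t + 3)*(t - 3)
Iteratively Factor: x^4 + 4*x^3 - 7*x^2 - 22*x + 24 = (x + 3)*(x^3 + x^2 - 10*x + 8) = (x - 2)*(x + 3)*(x^2 + 3*x - 4) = (x - 2)*(x - 1)*(x + 3)*(x + 4)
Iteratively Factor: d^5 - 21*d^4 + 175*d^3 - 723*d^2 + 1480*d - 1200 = (d - 5)*(d^4 - 16*d^3 + 95*d^2 - 248*d + 240) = (d - 5)*(d - 3)*(d^3 - 13*d^2 + 56*d - 80) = (d - 5)*(d - 4)*(d - 3)*(d^2 - 9*d + 20) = (d - 5)*(d - 4)^2*(d - 3)*(d - 5)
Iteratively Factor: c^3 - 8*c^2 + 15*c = (c - 3)*(c^2 - 5*c) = c*(c - 3)*(c - 5)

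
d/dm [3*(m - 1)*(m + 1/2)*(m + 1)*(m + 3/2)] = 12*m^3 + 18*m^2 - 3*m/2 - 6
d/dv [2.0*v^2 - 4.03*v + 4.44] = 4.0*v - 4.03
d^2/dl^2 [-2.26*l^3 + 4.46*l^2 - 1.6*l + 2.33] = 8.92 - 13.56*l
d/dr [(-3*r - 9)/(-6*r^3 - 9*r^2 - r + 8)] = 3*(6*r^3 + 9*r^2 + r - (r + 3)*(18*r^2 + 18*r + 1) - 8)/(6*r^3 + 9*r^2 + r - 8)^2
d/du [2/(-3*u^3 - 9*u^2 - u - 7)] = 2*(9*u^2 + 18*u + 1)/(3*u^3 + 9*u^2 + u + 7)^2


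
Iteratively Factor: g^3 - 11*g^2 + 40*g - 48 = (g - 4)*(g^2 - 7*g + 12) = (g - 4)^2*(g - 3)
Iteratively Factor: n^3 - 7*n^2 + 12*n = (n - 3)*(n^2 - 4*n) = (n - 4)*(n - 3)*(n)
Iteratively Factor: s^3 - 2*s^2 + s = (s - 1)*(s^2 - s) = (s - 1)^2*(s)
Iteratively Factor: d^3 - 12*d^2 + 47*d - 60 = (d - 3)*(d^2 - 9*d + 20) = (d - 5)*(d - 3)*(d - 4)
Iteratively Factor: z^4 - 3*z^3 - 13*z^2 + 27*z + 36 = (z + 3)*(z^3 - 6*z^2 + 5*z + 12) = (z + 1)*(z + 3)*(z^2 - 7*z + 12) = (z - 3)*(z + 1)*(z + 3)*(z - 4)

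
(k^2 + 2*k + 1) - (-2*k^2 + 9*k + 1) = 3*k^2 - 7*k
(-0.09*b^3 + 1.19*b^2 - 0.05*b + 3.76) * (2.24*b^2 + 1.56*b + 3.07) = -0.2016*b^5 + 2.5252*b^4 + 1.4681*b^3 + 11.9977*b^2 + 5.7121*b + 11.5432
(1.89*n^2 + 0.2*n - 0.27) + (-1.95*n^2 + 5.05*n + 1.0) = -0.0600000000000001*n^2 + 5.25*n + 0.73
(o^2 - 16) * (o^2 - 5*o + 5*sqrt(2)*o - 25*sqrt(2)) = o^4 - 5*o^3 + 5*sqrt(2)*o^3 - 25*sqrt(2)*o^2 - 16*o^2 - 80*sqrt(2)*o + 80*o + 400*sqrt(2)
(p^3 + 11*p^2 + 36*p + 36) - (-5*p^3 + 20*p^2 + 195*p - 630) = 6*p^3 - 9*p^2 - 159*p + 666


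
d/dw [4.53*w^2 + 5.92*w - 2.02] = 9.06*w + 5.92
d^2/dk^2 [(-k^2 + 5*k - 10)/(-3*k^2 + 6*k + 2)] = 2*(-27*k^3 + 288*k^2 - 630*k + 484)/(27*k^6 - 162*k^5 + 270*k^4 - 180*k^2 - 72*k - 8)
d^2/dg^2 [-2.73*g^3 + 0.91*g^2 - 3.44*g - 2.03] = 1.82 - 16.38*g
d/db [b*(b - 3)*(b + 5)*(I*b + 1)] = 4*I*b^3 + b^2*(3 + 6*I) + b*(4 - 30*I) - 15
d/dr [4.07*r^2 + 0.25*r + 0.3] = 8.14*r + 0.25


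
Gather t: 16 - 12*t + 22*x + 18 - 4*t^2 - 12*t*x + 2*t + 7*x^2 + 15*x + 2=-4*t^2 + t*(-12*x - 10) + 7*x^2 + 37*x + 36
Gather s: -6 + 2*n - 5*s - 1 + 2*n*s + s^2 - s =2*n + s^2 + s*(2*n - 6) - 7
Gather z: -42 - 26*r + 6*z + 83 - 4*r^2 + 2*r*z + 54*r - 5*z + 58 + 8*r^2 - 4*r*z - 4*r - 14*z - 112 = 4*r^2 + 24*r + z*(-2*r - 13) - 13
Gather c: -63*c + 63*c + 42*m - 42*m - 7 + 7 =0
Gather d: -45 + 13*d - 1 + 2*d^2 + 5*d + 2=2*d^2 + 18*d - 44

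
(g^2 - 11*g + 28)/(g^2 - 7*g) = (g - 4)/g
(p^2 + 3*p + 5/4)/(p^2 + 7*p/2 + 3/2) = (p + 5/2)/(p + 3)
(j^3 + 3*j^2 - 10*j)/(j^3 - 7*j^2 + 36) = j*(j^2 + 3*j - 10)/(j^3 - 7*j^2 + 36)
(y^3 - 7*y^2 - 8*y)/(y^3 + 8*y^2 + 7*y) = (y - 8)/(y + 7)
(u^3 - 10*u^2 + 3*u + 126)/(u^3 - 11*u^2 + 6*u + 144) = (u - 7)/(u - 8)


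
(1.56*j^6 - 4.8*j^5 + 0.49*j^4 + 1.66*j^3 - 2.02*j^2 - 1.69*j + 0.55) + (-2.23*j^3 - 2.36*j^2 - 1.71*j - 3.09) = 1.56*j^6 - 4.8*j^5 + 0.49*j^4 - 0.57*j^3 - 4.38*j^2 - 3.4*j - 2.54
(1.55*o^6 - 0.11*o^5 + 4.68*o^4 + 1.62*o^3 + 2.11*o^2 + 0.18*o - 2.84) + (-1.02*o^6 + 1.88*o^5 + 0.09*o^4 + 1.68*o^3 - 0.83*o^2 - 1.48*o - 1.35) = 0.53*o^6 + 1.77*o^5 + 4.77*o^4 + 3.3*o^3 + 1.28*o^2 - 1.3*o - 4.19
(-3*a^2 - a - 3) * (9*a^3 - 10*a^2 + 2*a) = -27*a^5 + 21*a^4 - 23*a^3 + 28*a^2 - 6*a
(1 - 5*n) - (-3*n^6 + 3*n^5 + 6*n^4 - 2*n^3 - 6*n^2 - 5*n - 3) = 3*n^6 - 3*n^5 - 6*n^4 + 2*n^3 + 6*n^2 + 4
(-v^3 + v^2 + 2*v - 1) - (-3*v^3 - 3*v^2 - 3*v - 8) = 2*v^3 + 4*v^2 + 5*v + 7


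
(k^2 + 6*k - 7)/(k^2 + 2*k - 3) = (k + 7)/(k + 3)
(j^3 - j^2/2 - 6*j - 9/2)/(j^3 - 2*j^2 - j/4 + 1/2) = 2*(2*j^3 - j^2 - 12*j - 9)/(4*j^3 - 8*j^2 - j + 2)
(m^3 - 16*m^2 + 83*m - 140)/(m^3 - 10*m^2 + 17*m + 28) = (m - 5)/(m + 1)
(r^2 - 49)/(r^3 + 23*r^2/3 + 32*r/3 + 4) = 3*(r^2 - 49)/(3*r^3 + 23*r^2 + 32*r + 12)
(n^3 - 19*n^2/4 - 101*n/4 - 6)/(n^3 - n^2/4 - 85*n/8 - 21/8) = 2*(n - 8)/(2*n - 7)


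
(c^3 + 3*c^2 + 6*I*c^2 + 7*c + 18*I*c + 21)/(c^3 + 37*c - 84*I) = (c^2 + c*(3 - I) - 3*I)/(c^2 - 7*I*c - 12)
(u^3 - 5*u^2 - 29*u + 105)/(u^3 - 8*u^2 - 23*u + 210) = (u - 3)/(u - 6)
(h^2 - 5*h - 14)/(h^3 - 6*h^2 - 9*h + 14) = 1/(h - 1)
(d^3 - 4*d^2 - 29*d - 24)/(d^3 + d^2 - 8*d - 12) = (d^3 - 4*d^2 - 29*d - 24)/(d^3 + d^2 - 8*d - 12)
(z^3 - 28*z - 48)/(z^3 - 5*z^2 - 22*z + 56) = (z^2 - 4*z - 12)/(z^2 - 9*z + 14)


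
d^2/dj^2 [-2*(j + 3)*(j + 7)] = -4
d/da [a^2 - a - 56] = 2*a - 1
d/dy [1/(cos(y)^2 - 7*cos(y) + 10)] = (2*cos(y) - 7)*sin(y)/(cos(y)^2 - 7*cos(y) + 10)^2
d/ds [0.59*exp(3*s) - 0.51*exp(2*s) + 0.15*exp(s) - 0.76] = (1.77*exp(2*s) - 1.02*exp(s) + 0.15)*exp(s)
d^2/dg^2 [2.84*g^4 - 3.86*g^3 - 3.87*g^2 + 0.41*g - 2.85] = 34.08*g^2 - 23.16*g - 7.74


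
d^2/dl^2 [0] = 0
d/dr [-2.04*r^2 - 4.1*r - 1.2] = -4.08*r - 4.1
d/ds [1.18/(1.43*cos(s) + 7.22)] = 1.6874*sin(s)/(1.43*cos(s) + 7.22)^2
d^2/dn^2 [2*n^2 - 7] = 4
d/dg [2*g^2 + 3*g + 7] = 4*g + 3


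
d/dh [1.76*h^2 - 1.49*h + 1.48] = 3.52*h - 1.49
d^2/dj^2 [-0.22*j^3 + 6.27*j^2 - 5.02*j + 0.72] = 12.54 - 1.32*j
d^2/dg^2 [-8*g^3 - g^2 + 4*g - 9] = -48*g - 2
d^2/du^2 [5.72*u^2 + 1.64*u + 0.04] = 11.4400000000000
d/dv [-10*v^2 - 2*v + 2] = -20*v - 2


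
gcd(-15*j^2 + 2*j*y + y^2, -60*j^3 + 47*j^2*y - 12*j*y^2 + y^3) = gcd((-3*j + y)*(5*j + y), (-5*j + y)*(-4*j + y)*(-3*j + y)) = -3*j + y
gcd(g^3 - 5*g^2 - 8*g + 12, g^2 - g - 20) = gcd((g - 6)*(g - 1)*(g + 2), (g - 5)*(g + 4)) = 1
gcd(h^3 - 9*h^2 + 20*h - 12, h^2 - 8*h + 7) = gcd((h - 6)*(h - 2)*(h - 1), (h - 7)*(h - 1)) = h - 1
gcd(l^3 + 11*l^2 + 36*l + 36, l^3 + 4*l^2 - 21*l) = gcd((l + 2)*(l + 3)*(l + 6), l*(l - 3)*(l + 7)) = 1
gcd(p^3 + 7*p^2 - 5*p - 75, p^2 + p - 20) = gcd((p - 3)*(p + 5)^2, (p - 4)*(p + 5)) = p + 5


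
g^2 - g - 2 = (g - 2)*(g + 1)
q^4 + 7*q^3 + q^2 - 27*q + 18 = (q - 1)^2*(q + 3)*(q + 6)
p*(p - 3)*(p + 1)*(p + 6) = p^4 + 4*p^3 - 15*p^2 - 18*p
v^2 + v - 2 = (v - 1)*(v + 2)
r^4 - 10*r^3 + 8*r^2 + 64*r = r*(r - 8)*(r - 4)*(r + 2)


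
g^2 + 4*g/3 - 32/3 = (g - 8/3)*(g + 4)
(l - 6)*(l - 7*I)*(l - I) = l^3 - 6*l^2 - 8*I*l^2 - 7*l + 48*I*l + 42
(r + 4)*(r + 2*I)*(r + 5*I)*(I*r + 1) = I*r^4 - 6*r^3 + 4*I*r^3 - 24*r^2 - 3*I*r^2 - 10*r - 12*I*r - 40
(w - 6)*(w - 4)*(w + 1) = w^3 - 9*w^2 + 14*w + 24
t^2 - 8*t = t*(t - 8)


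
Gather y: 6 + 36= 42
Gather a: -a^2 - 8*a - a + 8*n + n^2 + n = -a^2 - 9*a + n^2 + 9*n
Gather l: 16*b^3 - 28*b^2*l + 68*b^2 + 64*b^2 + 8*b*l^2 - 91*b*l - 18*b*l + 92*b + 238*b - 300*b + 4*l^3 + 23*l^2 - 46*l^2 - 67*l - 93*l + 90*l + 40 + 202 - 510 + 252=16*b^3 + 132*b^2 + 30*b + 4*l^3 + l^2*(8*b - 23) + l*(-28*b^2 - 109*b - 70) - 16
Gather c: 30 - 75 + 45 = 0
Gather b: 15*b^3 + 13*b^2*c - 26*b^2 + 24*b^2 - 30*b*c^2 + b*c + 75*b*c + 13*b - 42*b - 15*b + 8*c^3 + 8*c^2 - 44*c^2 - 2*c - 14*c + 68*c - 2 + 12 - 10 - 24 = 15*b^3 + b^2*(13*c - 2) + b*(-30*c^2 + 76*c - 44) + 8*c^3 - 36*c^2 + 52*c - 24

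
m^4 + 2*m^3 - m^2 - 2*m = m*(m - 1)*(m + 1)*(m + 2)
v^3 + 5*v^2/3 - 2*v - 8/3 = (v - 4/3)*(v + 1)*(v + 2)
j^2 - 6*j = j*(j - 6)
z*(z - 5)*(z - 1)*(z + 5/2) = z^4 - 7*z^3/2 - 10*z^2 + 25*z/2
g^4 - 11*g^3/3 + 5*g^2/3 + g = g*(g - 3)*(g - 1)*(g + 1/3)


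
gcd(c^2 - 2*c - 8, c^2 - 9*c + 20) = c - 4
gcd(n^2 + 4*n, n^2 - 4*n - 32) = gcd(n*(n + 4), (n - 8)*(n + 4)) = n + 4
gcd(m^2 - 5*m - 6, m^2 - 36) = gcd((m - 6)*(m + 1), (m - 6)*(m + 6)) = m - 6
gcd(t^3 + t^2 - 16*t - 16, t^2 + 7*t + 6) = t + 1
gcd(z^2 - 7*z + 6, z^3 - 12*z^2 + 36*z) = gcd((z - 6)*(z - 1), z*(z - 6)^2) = z - 6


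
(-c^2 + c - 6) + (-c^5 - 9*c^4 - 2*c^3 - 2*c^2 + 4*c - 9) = -c^5 - 9*c^4 - 2*c^3 - 3*c^2 + 5*c - 15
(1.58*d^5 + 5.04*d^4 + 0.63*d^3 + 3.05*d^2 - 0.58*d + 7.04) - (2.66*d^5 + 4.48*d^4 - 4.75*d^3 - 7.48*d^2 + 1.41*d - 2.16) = -1.08*d^5 + 0.56*d^4 + 5.38*d^3 + 10.53*d^2 - 1.99*d + 9.2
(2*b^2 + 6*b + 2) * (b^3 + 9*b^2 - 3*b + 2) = 2*b^5 + 24*b^4 + 50*b^3 + 4*b^2 + 6*b + 4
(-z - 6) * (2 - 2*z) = 2*z^2 + 10*z - 12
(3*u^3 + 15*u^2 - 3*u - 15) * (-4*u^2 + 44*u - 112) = -12*u^5 + 72*u^4 + 336*u^3 - 1752*u^2 - 324*u + 1680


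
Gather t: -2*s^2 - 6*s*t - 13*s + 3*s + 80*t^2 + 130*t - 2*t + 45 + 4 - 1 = -2*s^2 - 10*s + 80*t^2 + t*(128 - 6*s) + 48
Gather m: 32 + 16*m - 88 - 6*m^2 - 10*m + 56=-6*m^2 + 6*m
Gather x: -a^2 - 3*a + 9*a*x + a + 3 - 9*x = -a^2 - 2*a + x*(9*a - 9) + 3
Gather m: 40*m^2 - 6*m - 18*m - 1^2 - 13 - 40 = 40*m^2 - 24*m - 54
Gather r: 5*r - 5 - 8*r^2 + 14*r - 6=-8*r^2 + 19*r - 11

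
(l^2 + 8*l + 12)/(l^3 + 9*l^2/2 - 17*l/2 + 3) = 2*(l + 2)/(2*l^2 - 3*l + 1)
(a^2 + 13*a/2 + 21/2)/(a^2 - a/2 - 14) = (a + 3)/(a - 4)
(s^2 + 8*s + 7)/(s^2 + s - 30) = (s^2 + 8*s + 7)/(s^2 + s - 30)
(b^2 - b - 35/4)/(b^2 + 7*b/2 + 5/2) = (b - 7/2)/(b + 1)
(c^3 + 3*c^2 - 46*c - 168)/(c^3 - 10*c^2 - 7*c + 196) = (c + 6)/(c - 7)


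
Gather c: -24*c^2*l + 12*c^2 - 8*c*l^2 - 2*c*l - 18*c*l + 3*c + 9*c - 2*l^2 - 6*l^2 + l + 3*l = c^2*(12 - 24*l) + c*(-8*l^2 - 20*l + 12) - 8*l^2 + 4*l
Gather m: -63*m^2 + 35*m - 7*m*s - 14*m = -63*m^2 + m*(21 - 7*s)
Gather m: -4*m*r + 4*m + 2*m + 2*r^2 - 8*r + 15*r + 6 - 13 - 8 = m*(6 - 4*r) + 2*r^2 + 7*r - 15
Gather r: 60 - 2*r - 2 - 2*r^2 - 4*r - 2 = -2*r^2 - 6*r + 56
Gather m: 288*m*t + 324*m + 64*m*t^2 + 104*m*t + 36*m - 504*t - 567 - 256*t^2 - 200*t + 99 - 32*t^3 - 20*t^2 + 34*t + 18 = m*(64*t^2 + 392*t + 360) - 32*t^3 - 276*t^2 - 670*t - 450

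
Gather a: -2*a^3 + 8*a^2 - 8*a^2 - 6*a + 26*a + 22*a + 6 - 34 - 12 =-2*a^3 + 42*a - 40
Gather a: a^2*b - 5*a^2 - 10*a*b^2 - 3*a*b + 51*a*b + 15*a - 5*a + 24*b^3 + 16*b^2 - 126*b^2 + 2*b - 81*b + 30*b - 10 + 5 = a^2*(b - 5) + a*(-10*b^2 + 48*b + 10) + 24*b^3 - 110*b^2 - 49*b - 5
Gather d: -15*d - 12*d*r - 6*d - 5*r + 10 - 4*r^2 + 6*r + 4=d*(-12*r - 21) - 4*r^2 + r + 14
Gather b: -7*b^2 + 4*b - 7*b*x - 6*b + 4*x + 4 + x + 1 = -7*b^2 + b*(-7*x - 2) + 5*x + 5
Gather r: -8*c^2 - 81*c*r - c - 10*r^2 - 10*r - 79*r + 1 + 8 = -8*c^2 - c - 10*r^2 + r*(-81*c - 89) + 9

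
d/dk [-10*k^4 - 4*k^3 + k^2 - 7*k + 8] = -40*k^3 - 12*k^2 + 2*k - 7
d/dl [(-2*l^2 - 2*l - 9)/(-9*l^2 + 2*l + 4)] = 2*(-11*l^2 - 89*l + 5)/(81*l^4 - 36*l^3 - 68*l^2 + 16*l + 16)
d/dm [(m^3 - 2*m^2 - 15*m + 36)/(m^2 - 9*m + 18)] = (m^2 - 12*m + 6)/(m^2 - 12*m + 36)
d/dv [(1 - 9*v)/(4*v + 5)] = -49/(4*v + 5)^2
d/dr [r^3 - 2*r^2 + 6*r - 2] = 3*r^2 - 4*r + 6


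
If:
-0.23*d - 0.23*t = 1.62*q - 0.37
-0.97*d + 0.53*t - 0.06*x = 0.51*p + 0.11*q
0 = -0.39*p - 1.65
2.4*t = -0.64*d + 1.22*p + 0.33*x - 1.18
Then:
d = 0.0136581877569957*x + 0.628140970717419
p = -4.23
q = 0.538138472532776 - 0.0209436302479506*x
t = 0.133857816598134*x - 2.80981195116567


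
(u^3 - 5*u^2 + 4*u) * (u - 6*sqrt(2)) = u^4 - 6*sqrt(2)*u^3 - 5*u^3 + 4*u^2 + 30*sqrt(2)*u^2 - 24*sqrt(2)*u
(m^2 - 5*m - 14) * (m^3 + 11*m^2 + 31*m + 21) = m^5 + 6*m^4 - 38*m^3 - 288*m^2 - 539*m - 294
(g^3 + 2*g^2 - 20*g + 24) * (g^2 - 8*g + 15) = g^5 - 6*g^4 - 21*g^3 + 214*g^2 - 492*g + 360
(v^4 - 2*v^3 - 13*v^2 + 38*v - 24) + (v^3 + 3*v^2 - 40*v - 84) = v^4 - v^3 - 10*v^2 - 2*v - 108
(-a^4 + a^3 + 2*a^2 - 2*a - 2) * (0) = 0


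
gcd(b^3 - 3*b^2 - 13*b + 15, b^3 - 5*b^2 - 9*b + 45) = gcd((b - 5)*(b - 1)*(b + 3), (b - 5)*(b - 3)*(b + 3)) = b^2 - 2*b - 15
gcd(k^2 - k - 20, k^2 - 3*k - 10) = k - 5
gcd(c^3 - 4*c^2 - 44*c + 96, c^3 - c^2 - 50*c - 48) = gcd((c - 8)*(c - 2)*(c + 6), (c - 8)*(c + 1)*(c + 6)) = c^2 - 2*c - 48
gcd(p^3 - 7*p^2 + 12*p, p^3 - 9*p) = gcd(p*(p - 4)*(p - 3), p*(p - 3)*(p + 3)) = p^2 - 3*p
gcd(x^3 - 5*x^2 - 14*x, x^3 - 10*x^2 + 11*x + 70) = x^2 - 5*x - 14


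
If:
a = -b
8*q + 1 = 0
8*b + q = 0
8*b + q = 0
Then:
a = -1/64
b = 1/64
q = -1/8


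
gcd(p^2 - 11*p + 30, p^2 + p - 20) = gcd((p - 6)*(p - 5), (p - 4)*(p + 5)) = 1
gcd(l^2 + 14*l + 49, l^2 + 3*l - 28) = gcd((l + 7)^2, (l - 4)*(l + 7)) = l + 7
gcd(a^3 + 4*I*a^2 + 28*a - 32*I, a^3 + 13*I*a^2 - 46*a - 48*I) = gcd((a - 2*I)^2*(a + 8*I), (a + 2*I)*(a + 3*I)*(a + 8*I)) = a + 8*I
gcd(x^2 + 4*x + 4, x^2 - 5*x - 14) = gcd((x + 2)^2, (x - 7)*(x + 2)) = x + 2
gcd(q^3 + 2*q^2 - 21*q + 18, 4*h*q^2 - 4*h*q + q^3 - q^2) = q - 1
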